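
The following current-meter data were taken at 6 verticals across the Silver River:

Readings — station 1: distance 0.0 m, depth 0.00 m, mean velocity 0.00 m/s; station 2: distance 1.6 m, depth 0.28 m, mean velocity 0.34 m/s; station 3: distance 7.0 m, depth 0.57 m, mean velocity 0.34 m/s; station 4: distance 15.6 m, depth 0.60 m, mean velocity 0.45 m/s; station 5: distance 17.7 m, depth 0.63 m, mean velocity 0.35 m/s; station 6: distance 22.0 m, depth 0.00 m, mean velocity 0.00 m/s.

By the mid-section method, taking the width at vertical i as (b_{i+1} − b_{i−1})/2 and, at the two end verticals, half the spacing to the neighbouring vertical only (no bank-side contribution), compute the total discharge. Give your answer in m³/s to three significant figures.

w_2 = (7.0 − 0.0)/2 = 3.5 m; q_2 = 0.34 × 0.28 × 3.5 = 0.3332 m³/s
w_3 = (15.6 − 1.6)/2 = 7 m; q_3 = 0.34 × 0.57 × 7 = 1.357 m³/s
w_4 = (17.7 − 7.0)/2 = 5.35 m; q_4 = 0.45 × 0.60 × 5.35 = 1.445 m³/s
w_5 = (22.0 − 15.6)/2 = 3.2 m; q_5 = 0.35 × 0.63 × 3.2 = 0.7056 m³/s
Stations 1, 6 contribute zero (depth or velocity is 0).
Q = Σ qᵢ = 3.840 m³/s

3.84 m³/s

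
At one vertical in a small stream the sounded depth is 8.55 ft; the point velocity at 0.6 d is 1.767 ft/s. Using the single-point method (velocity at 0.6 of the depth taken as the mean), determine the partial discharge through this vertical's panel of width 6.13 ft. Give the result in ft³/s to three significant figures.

v̄ = v₀.₆ = 1.767 ft/s
q = v̄ × d × w = 1.767 × 8.55 × 6.13 = 92.61 ft³/s

92.6 ft³/s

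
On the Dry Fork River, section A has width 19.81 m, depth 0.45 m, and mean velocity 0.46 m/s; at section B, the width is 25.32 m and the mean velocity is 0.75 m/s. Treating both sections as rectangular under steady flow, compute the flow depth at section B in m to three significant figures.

0.216 m

Q = A₁V₁ = (19.81×0.45) × 0.46 = 4.101 m³/s
d₂ = Q/(b₂ V₂) = 4.101/(25.32×0.75) = 0.2159 m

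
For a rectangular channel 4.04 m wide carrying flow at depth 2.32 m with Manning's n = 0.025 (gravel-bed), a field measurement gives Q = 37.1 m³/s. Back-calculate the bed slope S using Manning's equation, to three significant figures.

A = b·y = 4.04 × 2.32 = 9.373 m²
P = b + 2y = 4.04 + 2×2.32 = 8.680 m
R = A/P = 9.373/8.680 = 1.080 m
S = (Q·n / (1·A·R^(2/3)))² = (37.1×0.025 / (1×9.373×1.053))² = 0.008839

0.00884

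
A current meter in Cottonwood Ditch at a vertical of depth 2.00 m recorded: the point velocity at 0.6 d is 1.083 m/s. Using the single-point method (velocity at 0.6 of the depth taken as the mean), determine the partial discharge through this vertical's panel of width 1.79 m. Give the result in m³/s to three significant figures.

v̄ = v₀.₆ = 1.083 m/s
q = v̄ × d × w = 1.083 × 2.00 × 1.79 = 3.877 m³/s

3.88 m³/s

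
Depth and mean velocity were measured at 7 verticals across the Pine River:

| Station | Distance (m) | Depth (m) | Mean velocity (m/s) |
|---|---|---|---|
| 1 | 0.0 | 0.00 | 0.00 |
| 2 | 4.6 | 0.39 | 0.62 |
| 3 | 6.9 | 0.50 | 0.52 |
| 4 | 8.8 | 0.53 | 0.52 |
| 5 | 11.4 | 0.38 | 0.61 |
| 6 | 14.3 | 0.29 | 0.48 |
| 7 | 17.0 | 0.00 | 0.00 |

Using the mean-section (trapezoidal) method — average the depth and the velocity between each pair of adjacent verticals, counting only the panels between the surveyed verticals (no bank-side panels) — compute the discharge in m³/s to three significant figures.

Panel 1-2: Δb = 4.6 m, d̄ = (0.00+0.39)/2 = 0.195, v̄ = (0.00+0.62)/2 = 0.31 → q = 4.6×0.195×0.31 = 0.2781 m³/s
Panel 2-3: Δb = 2.3 m, d̄ = (0.39+0.50)/2 = 0.445, v̄ = (0.62+0.52)/2 = 0.57 → q = 2.3×0.445×0.57 = 0.5834 m³/s
Panel 3-4: Δb = 1.9 m, d̄ = (0.50+0.53)/2 = 0.515, v̄ = (0.52+0.52)/2 = 0.52 → q = 1.9×0.515×0.52 = 0.5088 m³/s
Panel 4-5: Δb = 2.6 m, d̄ = (0.53+0.38)/2 = 0.455, v̄ = (0.52+0.61)/2 = 0.565 → q = 2.6×0.455×0.565 = 0.6684 m³/s
Panel 5-6: Δb = 2.9 m, d̄ = (0.38+0.29)/2 = 0.335, v̄ = (0.61+0.48)/2 = 0.545 → q = 2.9×0.335×0.545 = 0.5295 m³/s
Panel 6-7: Δb = 2.7 m, d̄ = (0.29+0.00)/2 = 0.145, v̄ = (0.48+0.00)/2 = 0.24 → q = 2.7×0.145×0.24 = 0.09396 m³/s
Q = Σ q = 2.662 m³/s

2.66 m³/s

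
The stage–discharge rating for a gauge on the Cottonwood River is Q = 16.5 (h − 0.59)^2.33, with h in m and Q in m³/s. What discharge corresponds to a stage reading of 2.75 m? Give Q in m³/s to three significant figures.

Q = 16.5 × (2.75 − 0.59)^2.33 = 16.5 × 2.16^2.33 = 99.26 m³/s

99.3 m³/s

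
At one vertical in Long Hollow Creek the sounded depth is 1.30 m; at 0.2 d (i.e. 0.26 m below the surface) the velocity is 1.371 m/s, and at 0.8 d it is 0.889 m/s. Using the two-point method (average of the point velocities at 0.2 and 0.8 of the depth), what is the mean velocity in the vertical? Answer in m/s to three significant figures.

1.13 m/s

v̄ = (1.371 + 0.889) / 2 = 1.130 m/s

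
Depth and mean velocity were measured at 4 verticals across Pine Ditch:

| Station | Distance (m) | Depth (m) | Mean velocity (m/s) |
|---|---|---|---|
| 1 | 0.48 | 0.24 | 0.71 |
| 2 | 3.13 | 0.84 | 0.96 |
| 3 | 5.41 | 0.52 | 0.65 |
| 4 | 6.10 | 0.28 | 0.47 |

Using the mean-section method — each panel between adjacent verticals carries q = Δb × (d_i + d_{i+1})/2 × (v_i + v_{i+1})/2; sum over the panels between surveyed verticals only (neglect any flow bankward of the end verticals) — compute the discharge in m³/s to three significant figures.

Panel 1-2: Δb = 2.65 m, d̄ = (0.24+0.84)/2 = 0.54, v̄ = (0.71+0.96)/2 = 0.835 → q = 2.65×0.54×0.835 = 1.195 m³/s
Panel 2-3: Δb = 2.28 m, d̄ = (0.84+0.52)/2 = 0.68, v̄ = (0.96+0.65)/2 = 0.805 → q = 2.28×0.68×0.805 = 1.248 m³/s
Panel 3-4: Δb = 0.69 m, d̄ = (0.52+0.28)/2 = 0.4, v̄ = (0.65+0.47)/2 = 0.56 → q = 0.69×0.4×0.56 = 0.1546 m³/s
Q = Σ q = 2.598 m³/s

2.60 m³/s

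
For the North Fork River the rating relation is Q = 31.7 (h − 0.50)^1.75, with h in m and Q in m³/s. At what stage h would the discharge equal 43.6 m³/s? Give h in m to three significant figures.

h − h₀ = (Q/C)^(1/b) = (43.6/31.7)^(1/1.75) = 1.200 m
h = 0.50 + 1.200 = 1.700 m

1.70 m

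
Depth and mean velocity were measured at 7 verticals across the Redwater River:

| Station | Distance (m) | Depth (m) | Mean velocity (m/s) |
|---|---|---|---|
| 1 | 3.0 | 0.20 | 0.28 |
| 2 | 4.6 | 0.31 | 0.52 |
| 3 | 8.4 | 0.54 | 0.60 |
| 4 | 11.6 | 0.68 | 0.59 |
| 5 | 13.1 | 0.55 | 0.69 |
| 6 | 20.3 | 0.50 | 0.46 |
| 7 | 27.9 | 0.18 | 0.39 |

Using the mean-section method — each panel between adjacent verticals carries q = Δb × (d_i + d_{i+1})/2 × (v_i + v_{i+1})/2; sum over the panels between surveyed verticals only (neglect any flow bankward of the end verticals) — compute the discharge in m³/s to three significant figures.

Panel 1-2: Δb = 1.6 m, d̄ = (0.20+0.31)/2 = 0.255, v̄ = (0.28+0.52)/2 = 0.4 → q = 1.6×0.255×0.4 = 0.1632 m³/s
Panel 2-3: Δb = 3.8 m, d̄ = (0.31+0.54)/2 = 0.425, v̄ = (0.52+0.60)/2 = 0.56 → q = 3.8×0.425×0.56 = 0.9044 m³/s
Panel 3-4: Δb = 3.2 m, d̄ = (0.54+0.68)/2 = 0.61, v̄ = (0.60+0.59)/2 = 0.595 → q = 3.2×0.61×0.595 = 1.161 m³/s
Panel 4-5: Δb = 1.5 m, d̄ = (0.68+0.55)/2 = 0.615, v̄ = (0.59+0.69)/2 = 0.64 → q = 1.5×0.615×0.64 = 0.5904 m³/s
Panel 5-6: Δb = 7.2 m, d̄ = (0.55+0.50)/2 = 0.525, v̄ = (0.69+0.46)/2 = 0.575 → q = 7.2×0.525×0.575 = 2.174 m³/s
Panel 6-7: Δb = 7.6 m, d̄ = (0.50+0.18)/2 = 0.34, v̄ = (0.46+0.39)/2 = 0.425 → q = 7.6×0.34×0.425 = 1.098 m³/s
Q = Σ q = 6.091 m³/s

6.09 m³/s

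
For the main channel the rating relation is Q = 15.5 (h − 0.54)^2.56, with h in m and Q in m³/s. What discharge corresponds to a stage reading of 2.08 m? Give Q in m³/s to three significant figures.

46.8 m³/s

Q = 15.5 × (2.08 − 0.54)^2.56 = 15.5 × 1.54^2.56 = 46.81 m³/s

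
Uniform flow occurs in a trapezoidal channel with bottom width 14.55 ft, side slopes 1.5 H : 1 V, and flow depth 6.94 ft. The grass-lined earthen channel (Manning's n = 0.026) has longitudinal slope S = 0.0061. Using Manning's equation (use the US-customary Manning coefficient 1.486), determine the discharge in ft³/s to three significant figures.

2070 ft³/s

A = (b + z·y)·y = (14.55 + 1.5×6.94)×6.94 = 173.2 ft²
P = b + 2y√(1+z²) = 14.55 + 2×6.94×√(1+1.5²) = 39.57 ft
R = A/P = 173.2/39.57 = 4.377 ft
Q = (1.486/n)·A·R^(2/3)·S^(1/2) = (1.486/0.026) × 173.2 × 4.377^(2/3) × 0.0061^(1/2) = 2069 ft³/s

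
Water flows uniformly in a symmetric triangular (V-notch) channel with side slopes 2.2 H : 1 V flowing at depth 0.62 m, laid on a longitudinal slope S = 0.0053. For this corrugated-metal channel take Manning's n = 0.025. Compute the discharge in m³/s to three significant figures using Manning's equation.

A = z·y² = 2.2×0.62² = 0.8457 m²
P = 2y√(1+z²) = 2×0.62×√(1+2.2²) = 2.997 m
R = A/P = 0.8457/2.997 = 0.2822 m
Q = (1/n)·A·R^(2/3)·S^(1/2) = (1/0.025) × 0.8457 × 0.2822^(2/3) × 0.0053^(1/2) = 1.060 m³/s

1.06 m³/s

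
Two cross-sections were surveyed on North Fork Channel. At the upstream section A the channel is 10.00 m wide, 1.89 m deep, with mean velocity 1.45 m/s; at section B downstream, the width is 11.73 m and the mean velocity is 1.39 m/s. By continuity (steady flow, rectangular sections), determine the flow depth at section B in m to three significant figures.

Q = A₁V₁ = (10.00×1.89) × 1.45 = 27.41 m³/s
d₂ = Q/(b₂ V₂) = 27.41/(11.73×1.39) = 1.681 m

1.68 m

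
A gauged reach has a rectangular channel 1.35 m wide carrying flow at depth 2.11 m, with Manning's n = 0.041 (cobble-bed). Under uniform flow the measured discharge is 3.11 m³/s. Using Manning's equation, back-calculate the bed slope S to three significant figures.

0.00490

A = b·y = 1.35 × 2.11 = 2.849 m²
P = b + 2y = 1.35 + 2×2.11 = 5.570 m
R = A/P = 2.849/5.570 = 0.5114 m
S = (Q·n / (1·A·R^(2/3)))² = (3.11×0.041 / (1×2.849×0.6395))² = 0.004900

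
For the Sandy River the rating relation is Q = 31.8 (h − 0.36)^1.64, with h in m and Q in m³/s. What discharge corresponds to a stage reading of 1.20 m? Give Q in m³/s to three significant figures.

Q = 31.8 × (1.20 − 0.36)^1.64 = 31.8 × 0.84^1.64 = 23.89 m³/s

23.9 m³/s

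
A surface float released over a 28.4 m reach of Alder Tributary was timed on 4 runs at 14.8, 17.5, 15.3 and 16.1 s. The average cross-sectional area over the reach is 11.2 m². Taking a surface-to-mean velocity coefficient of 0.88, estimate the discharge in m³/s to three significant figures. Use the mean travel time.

t̄ = (14.8 + 17.5 + 15.3 + 16.1) / 4 = 15.925 s
v_surface = L / t̄ = 28.4 / 15.925 = 1.783 m/s
v_mean = 0.88 × 1.783 = 1.569 m/s
Q = A × v_mean = 11.2 × 1.569 = 17.58 m³/s

17.6 m³/s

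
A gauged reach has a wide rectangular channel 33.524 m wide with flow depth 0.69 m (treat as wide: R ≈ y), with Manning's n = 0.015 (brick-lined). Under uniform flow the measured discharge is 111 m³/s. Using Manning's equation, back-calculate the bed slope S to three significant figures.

0.00850

A = b·y = 33.524 × 0.69 = 23.13 m²
Wide channel: R ≈ y = 0.69 m
S = (Q·n / (1·A·R^(2/3)))² = (111×0.015 / (1×23.13×0.7808))² = 0.008497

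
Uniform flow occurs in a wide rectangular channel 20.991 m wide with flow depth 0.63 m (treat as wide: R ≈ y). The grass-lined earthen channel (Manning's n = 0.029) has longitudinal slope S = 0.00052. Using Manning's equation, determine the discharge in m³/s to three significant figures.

7.64 m³/s

A = b·y = 20.991 × 0.63 = 13.22 m²
Wide channel: R ≈ y = 0.63 m
Q = (1/n)·A·R^(2/3)·S^(1/2) = (1/0.029) × 13.22 × 0.6300^(2/3) × 0.00052^(1/2) = 7.642 m³/s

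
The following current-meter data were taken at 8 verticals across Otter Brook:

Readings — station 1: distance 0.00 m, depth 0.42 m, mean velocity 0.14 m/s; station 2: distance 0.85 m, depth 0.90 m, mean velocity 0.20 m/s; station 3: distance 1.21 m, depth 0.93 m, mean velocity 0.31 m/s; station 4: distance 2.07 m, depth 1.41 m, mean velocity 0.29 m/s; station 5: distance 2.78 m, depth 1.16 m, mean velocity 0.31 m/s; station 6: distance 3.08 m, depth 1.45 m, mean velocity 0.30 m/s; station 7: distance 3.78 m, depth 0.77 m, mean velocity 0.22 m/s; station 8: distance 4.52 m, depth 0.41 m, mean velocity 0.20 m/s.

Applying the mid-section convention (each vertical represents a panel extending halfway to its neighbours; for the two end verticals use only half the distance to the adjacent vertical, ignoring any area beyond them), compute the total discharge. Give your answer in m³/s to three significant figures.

w_1 = (0.85 − 0.00)/2 = 0.425 m; q_1 = 0.14 × 0.42 × 0.425 = 0.02499 m³/s
w_2 = (1.21 − 0.00)/2 = 0.605 m; q_2 = 0.20 × 0.90 × 0.605 = 0.1089 m³/s
w_3 = (2.07 − 0.85)/2 = 0.61 m; q_3 = 0.31 × 0.93 × 0.61 = 0.1759 m³/s
w_4 = (2.78 − 1.21)/2 = 0.785 m; q_4 = 0.29 × 1.41 × 0.785 = 0.3210 m³/s
w_5 = (3.08 − 2.07)/2 = 0.505 m; q_5 = 0.31 × 1.16 × 0.505 = 0.1816 m³/s
w_6 = (3.78 − 2.78)/2 = 0.5 m; q_6 = 0.30 × 1.45 × 0.5 = 0.2175 m³/s
w_7 = (4.52 − 3.08)/2 = 0.72 m; q_7 = 0.22 × 0.77 × 0.72 = 0.1220 m³/s
w_8 = (4.52 − 3.78)/2 = 0.37 m; q_8 = 0.20 × 0.41 × 0.37 = 0.03034 m³/s
Q = Σ qᵢ = 1.182 m³/s

1.18 m³/s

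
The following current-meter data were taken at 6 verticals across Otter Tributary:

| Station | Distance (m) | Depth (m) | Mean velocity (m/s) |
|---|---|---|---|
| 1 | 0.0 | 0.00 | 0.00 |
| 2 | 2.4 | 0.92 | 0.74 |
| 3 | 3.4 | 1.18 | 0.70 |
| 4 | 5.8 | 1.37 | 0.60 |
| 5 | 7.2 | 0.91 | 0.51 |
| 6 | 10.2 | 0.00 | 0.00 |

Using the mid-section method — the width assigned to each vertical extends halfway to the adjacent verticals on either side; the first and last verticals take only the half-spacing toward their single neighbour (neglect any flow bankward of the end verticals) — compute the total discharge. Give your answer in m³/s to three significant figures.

w_2 = (3.4 − 0.0)/2 = 1.7 m; q_2 = 0.74 × 0.92 × 1.7 = 1.157 m³/s
w_3 = (5.8 − 2.4)/2 = 1.7 m; q_3 = 0.70 × 1.18 × 1.7 = 1.404 m³/s
w_4 = (7.2 − 3.4)/2 = 1.9 m; q_4 = 0.60 × 1.37 × 1.9 = 1.562 m³/s
w_5 = (10.2 − 5.8)/2 = 2.2 m; q_5 = 0.51 × 0.91 × 2.2 = 1.021 m³/s
Stations 1, 6 contribute zero (depth or velocity is 0).
Q = Σ qᵢ = 5.144 m³/s

5.14 m³/s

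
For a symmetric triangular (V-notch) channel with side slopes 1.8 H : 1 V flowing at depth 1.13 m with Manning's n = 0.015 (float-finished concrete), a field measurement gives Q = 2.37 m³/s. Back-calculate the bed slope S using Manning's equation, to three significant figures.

0.000613

A = z·y² = 1.8×1.13² = 2.298 m²
P = 2y√(1+z²) = 2×1.13×√(1+1.8²) = 4.654 m
R = A/P = 2.298/4.654 = 0.4939 m
S = (Q·n / (1·A·R^(2/3)))² = (2.37×0.015 / (1×2.298×0.6248))² = 0.0006128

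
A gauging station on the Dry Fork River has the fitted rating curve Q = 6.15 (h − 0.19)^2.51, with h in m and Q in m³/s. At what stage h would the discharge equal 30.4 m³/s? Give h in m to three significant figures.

h − h₀ = (Q/C)^(1/b) = (30.4/6.15)^(1/2.51) = 1.890 m
h = 0.19 + 1.890 = 2.080 m

2.08 m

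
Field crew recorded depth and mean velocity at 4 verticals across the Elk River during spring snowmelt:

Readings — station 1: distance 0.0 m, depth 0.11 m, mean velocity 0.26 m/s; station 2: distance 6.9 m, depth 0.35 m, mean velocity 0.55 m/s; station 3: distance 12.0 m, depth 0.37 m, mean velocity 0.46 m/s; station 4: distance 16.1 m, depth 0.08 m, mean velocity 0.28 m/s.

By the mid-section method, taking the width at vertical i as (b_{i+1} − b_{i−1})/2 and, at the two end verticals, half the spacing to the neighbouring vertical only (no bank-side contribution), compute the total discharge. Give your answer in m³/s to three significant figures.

w_1 = (6.9 − 0.0)/2 = 3.45 m; q_1 = 0.26 × 0.11 × 3.45 = 0.09867 m³/s
w_2 = (12.0 − 0.0)/2 = 6 m; q_2 = 0.55 × 0.35 × 6 = 1.155 m³/s
w_3 = (16.1 − 6.9)/2 = 4.6 m; q_3 = 0.46 × 0.37 × 4.6 = 0.7829 m³/s
w_4 = (16.1 − 12.0)/2 = 2.05 m; q_4 = 0.28 × 0.08 × 2.05 = 0.04592 m³/s
Q = Σ qᵢ = 2.083 m³/s

2.08 m³/s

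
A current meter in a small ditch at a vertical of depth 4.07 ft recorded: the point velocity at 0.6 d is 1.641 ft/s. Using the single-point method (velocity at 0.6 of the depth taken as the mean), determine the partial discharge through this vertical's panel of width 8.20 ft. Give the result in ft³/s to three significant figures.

54.8 ft³/s

v̄ = v₀.₆ = 1.641 ft/s
q = v̄ × d × w = 1.641 × 4.07 × 8.20 = 54.77 ft³/s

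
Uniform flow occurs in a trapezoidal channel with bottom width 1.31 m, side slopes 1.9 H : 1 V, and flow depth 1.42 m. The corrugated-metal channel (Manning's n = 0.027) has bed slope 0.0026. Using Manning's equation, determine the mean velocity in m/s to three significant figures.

1.58 m/s

A = (b + z·y)·y = (1.31 + 1.9×1.42)×1.42 = 5.691 m²
P = b + 2y√(1+z²) = 1.31 + 2×1.42×√(1+1.9²) = 7.408 m
R = A/P = 5.691/7.408 = 0.7683 m
Q = (1/n)·A·R^(2/3)·S^(1/2) = (1/0.027) × 5.691 × 0.7683^(2/3) × 0.0026^(1/2) = 9.016 m³/s
V = Q/A = 9.016/5.691 = 1.584 m/s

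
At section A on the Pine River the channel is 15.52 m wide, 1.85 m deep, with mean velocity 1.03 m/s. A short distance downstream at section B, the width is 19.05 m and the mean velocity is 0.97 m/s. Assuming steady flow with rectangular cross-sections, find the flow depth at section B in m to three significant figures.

1.60 m

Q = A₁V₁ = (15.52×1.85) × 1.03 = 29.57 m³/s
d₂ = Q/(b₂ V₂) = 29.57/(19.05×0.97) = 1.600 m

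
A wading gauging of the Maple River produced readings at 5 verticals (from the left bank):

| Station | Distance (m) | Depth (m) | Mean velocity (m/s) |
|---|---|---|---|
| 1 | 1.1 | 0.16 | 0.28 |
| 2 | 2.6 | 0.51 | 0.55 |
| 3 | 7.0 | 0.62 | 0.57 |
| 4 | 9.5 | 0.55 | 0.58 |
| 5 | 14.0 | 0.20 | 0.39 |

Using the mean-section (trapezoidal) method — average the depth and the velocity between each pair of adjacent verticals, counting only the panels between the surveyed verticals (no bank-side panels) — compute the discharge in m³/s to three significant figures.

3.26 m³/s

Panel 1-2: Δb = 1.5 m, d̄ = (0.16+0.51)/2 = 0.335, v̄ = (0.28+0.55)/2 = 0.415 → q = 1.5×0.335×0.415 = 0.2085 m³/s
Panel 2-3: Δb = 4.4 m, d̄ = (0.51+0.62)/2 = 0.565, v̄ = (0.55+0.57)/2 = 0.56 → q = 4.4×0.565×0.56 = 1.392 m³/s
Panel 3-4: Δb = 2.5 m, d̄ = (0.62+0.55)/2 = 0.585, v̄ = (0.57+0.58)/2 = 0.575 → q = 2.5×0.585×0.575 = 0.8409 m³/s
Panel 4-5: Δb = 4.5 m, d̄ = (0.55+0.20)/2 = 0.375, v̄ = (0.58+0.39)/2 = 0.485 → q = 4.5×0.375×0.485 = 0.8184 m³/s
Q = Σ q = 3.260 m³/s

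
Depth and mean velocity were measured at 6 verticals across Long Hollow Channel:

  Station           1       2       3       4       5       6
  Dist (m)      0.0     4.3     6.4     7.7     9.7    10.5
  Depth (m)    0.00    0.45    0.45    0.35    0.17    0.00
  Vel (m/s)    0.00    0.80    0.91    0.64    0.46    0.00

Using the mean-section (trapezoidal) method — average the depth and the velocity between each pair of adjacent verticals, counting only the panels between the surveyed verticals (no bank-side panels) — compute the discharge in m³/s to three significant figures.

Panel 1-2: Δb = 4.3 m, d̄ = (0.00+0.45)/2 = 0.225, v̄ = (0.00+0.80)/2 = 0.4 → q = 4.3×0.225×0.4 = 0.3870 m³/s
Panel 2-3: Δb = 2.1 m, d̄ = (0.45+0.45)/2 = 0.45, v̄ = (0.80+0.91)/2 = 0.855 → q = 2.1×0.45×0.855 = 0.8080 m³/s
Panel 3-4: Δb = 1.3 m, d̄ = (0.45+0.35)/2 = 0.4, v̄ = (0.91+0.64)/2 = 0.775 → q = 1.3×0.4×0.775 = 0.4030 m³/s
Panel 4-5: Δb = 2 m, d̄ = (0.35+0.17)/2 = 0.26, v̄ = (0.64+0.46)/2 = 0.55 → q = 2×0.26×0.55 = 0.2860 m³/s
Panel 5-6: Δb = 0.8 m, d̄ = (0.17+0.00)/2 = 0.085, v̄ = (0.46+0.00)/2 = 0.23 → q = 0.8×0.085×0.23 = 0.01564 m³/s
Q = Σ q = 1.900 m³/s

1.90 m³/s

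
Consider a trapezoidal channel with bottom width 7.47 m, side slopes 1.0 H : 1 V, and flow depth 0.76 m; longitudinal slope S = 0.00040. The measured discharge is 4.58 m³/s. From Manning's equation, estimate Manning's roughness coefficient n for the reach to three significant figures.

0.0205

A = (b + z·y)·y = (7.47 + 1.0×0.76)×0.76 = 6.255 m²
P = b + 2y√(1+z²) = 7.47 + 2×0.76×√(1+1.0²) = 9.620 m
R = A/P = 6.255/9.620 = 0.6502 m
n = (1/Q)·A·R^(2/3)·S^(1/2) = (1/4.58) × 6.255 × 0.7505 × 0.02000 = 0.02050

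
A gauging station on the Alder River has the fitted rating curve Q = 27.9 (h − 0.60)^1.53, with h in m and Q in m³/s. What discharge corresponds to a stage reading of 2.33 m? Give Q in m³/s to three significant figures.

Q = 27.9 × (2.33 − 0.60)^1.53 = 27.9 × 1.73^1.53 = 64.54 m³/s

64.5 m³/s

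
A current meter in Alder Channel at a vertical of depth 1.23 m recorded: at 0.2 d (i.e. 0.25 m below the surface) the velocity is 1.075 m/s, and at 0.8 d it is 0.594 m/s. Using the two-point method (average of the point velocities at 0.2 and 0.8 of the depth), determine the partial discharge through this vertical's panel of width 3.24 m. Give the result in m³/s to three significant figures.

3.33 m³/s

v̄ = (1.075 + 0.594) / 2 = 0.8345 m/s
q = v̄ × d × w = 0.8345 × 1.23 × 3.24 = 3.326 m³/s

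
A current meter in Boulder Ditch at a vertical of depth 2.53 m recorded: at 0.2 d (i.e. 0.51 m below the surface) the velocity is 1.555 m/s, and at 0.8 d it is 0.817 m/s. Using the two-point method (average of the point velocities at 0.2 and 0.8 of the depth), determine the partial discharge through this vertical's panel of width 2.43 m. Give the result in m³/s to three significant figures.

7.29 m³/s

v̄ = (1.555 + 0.817) / 2 = 1.186 m/s
q = v̄ × d × w = 1.186 × 2.53 × 2.43 = 7.291 m³/s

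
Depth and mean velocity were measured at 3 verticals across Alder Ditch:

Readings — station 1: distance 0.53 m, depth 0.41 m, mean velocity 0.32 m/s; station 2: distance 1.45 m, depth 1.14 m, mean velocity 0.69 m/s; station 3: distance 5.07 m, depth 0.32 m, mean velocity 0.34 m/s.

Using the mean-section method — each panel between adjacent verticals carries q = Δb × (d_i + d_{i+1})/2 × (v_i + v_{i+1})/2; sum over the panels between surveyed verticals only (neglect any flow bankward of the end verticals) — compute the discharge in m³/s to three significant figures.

1.72 m³/s

Panel 1-2: Δb = 0.92 m, d̄ = (0.41+1.14)/2 = 0.775, v̄ = (0.32+0.69)/2 = 0.505 → q = 0.92×0.775×0.505 = 0.3601 m³/s
Panel 2-3: Δb = 3.62 m, d̄ = (1.14+0.32)/2 = 0.73, v̄ = (0.69+0.34)/2 = 0.515 → q = 3.62×0.73×0.515 = 1.361 m³/s
Q = Σ q = 1.721 m³/s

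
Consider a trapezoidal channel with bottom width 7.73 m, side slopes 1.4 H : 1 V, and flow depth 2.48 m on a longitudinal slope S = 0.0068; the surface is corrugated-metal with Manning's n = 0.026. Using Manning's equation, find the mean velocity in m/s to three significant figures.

4.53 m/s

A = (b + z·y)·y = (7.73 + 1.4×2.48)×2.48 = 27.78 m²
P = b + 2y√(1+z²) = 7.73 + 2×2.48×√(1+1.4²) = 16.26 m
R = A/P = 27.78/16.26 = 1.708 m
Q = (1/n)·A·R^(2/3)·S^(1/2) = (1/0.026) × 27.78 × 1.708^(2/3) × 0.0068^(1/2) = 125.9 m³/s
V = Q/A = 125.9/27.78 = 4.532 m/s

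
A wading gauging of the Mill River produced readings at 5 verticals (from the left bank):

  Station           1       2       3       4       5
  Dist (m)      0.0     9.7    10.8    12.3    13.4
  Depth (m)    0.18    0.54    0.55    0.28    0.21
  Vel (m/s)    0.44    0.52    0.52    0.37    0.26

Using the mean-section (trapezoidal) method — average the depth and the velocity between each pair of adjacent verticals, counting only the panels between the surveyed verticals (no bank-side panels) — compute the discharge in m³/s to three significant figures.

Panel 1-2: Δb = 9.7 m, d̄ = (0.18+0.54)/2 = 0.36, v̄ = (0.44+0.52)/2 = 0.48 → q = 9.7×0.36×0.48 = 1.676 m³/s
Panel 2-3: Δb = 1.1 m, d̄ = (0.54+0.55)/2 = 0.545, v̄ = (0.52+0.52)/2 = 0.52 → q = 1.1×0.545×0.52 = 0.3117 m³/s
Panel 3-4: Δb = 1.5 m, d̄ = (0.55+0.28)/2 = 0.415, v̄ = (0.52+0.37)/2 = 0.445 → q = 1.5×0.415×0.445 = 0.2770 m³/s
Panel 4-5: Δb = 1.1 m, d̄ = (0.28+0.21)/2 = 0.245, v̄ = (0.37+0.26)/2 = 0.315 → q = 1.1×0.245×0.315 = 0.08489 m³/s
Q = Σ q = 2.350 m³/s

2.35 m³/s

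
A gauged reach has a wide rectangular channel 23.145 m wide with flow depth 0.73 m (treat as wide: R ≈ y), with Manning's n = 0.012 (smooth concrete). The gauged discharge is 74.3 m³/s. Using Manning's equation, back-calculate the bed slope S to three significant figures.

0.00424

A = b·y = 23.145 × 0.73 = 16.90 m²
Wide channel: R ≈ y = 0.73 m
S = (Q·n / (1·A·R^(2/3)))² = (74.3×0.012 / (1×16.90×0.8107))² = 0.004237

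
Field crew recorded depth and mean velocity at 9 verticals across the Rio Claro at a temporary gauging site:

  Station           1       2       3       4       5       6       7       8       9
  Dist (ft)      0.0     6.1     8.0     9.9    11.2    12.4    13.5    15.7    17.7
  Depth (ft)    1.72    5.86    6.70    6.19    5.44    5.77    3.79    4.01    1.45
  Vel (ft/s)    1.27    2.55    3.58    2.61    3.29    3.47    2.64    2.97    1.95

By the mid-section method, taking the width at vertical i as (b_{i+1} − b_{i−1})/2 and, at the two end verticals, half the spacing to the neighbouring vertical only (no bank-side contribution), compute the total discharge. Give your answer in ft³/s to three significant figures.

228 ft³/s

w_1 = (6.1 − 0.0)/2 = 3.05 ft; q_1 = 1.27 × 1.72 × 3.05 = 6.662 ft³/s
w_2 = (8.0 − 0.0)/2 = 4 ft; q_2 = 2.55 × 5.86 × 4 = 59.77 ft³/s
w_3 = (9.9 − 6.1)/2 = 1.9 ft; q_3 = 3.58 × 6.70 × 1.9 = 45.57 ft³/s
w_4 = (11.2 − 8.0)/2 = 1.6 ft; q_4 = 2.61 × 6.19 × 1.6 = 25.85 ft³/s
w_5 = (12.4 − 9.9)/2 = 1.25 ft; q_5 = 3.29 × 5.44 × 1.25 = 22.37 ft³/s
w_6 = (13.5 − 11.2)/2 = 1.15 ft; q_6 = 3.47 × 5.77 × 1.15 = 23.03 ft³/s
w_7 = (15.7 − 12.4)/2 = 1.65 ft; q_7 = 2.64 × 3.79 × 1.65 = 16.51 ft³/s
w_8 = (17.7 − 13.5)/2 = 2.1 ft; q_8 = 2.97 × 4.01 × 2.1 = 25.01 ft³/s
w_9 = (17.7 − 15.7)/2 = 1 ft; q_9 = 1.95 × 1.45 × 1 = 2.828 ft³/s
Q = Σ qᵢ = 227.6 ft³/s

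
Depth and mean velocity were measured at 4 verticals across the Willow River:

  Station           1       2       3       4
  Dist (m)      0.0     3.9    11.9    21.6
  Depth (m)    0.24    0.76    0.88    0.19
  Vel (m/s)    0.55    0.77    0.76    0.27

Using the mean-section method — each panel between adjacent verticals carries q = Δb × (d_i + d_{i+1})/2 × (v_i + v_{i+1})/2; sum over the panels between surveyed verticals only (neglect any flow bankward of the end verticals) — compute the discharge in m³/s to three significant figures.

8.98 m³/s

Panel 1-2: Δb = 3.9 m, d̄ = (0.24+0.76)/2 = 0.5, v̄ = (0.55+0.77)/2 = 0.66 → q = 3.9×0.5×0.66 = 1.287 m³/s
Panel 2-3: Δb = 8 m, d̄ = (0.76+0.88)/2 = 0.82, v̄ = (0.77+0.76)/2 = 0.765 → q = 8×0.82×0.765 = 5.018 m³/s
Panel 3-4: Δb = 9.7 m, d̄ = (0.88+0.19)/2 = 0.535, v̄ = (0.76+0.27)/2 = 0.515 → q = 9.7×0.535×0.515 = 2.673 m³/s
Q = Σ q = 8.978 m³/s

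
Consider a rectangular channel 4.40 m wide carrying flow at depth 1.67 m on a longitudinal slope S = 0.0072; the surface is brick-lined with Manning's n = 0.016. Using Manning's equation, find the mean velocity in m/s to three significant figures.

A = b·y = 4.40 × 1.67 = 7.348 m²
P = b + 2y = 4.40 + 2×1.67 = 7.740 m
R = A/P = 7.348/7.740 = 0.9494 m
Q = (1/n)·A·R^(2/3)·S^(1/2) = (1/0.016) × 7.348 × 0.9494^(2/3) × 0.0072^(1/2) = 37.64 m³/s
V = Q/A = 37.64/7.348 = 5.123 m/s

5.12 m/s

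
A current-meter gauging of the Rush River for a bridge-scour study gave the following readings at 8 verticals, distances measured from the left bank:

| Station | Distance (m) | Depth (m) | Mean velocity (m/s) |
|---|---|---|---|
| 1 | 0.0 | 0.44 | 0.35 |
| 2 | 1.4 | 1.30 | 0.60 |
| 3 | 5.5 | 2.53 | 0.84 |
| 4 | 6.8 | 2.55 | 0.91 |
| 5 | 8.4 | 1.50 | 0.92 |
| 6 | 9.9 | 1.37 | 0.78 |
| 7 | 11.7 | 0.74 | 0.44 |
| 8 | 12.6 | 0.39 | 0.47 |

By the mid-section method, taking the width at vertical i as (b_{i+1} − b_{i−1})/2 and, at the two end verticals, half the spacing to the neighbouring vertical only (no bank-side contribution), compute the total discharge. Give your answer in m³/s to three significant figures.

15.8 m³/s

w_1 = (1.4 − 0.0)/2 = 0.7 m; q_1 = 0.35 × 0.44 × 0.7 = 0.1078 m³/s
w_2 = (5.5 − 0.0)/2 = 2.75 m; q_2 = 0.60 × 1.30 × 2.75 = 2.145 m³/s
w_3 = (6.8 − 1.4)/2 = 2.7 m; q_3 = 0.84 × 2.53 × 2.7 = 5.738 m³/s
w_4 = (8.4 − 5.5)/2 = 1.45 m; q_4 = 0.91 × 2.55 × 1.45 = 3.365 m³/s
w_5 = (9.9 − 6.8)/2 = 1.55 m; q_5 = 0.92 × 1.50 × 1.55 = 2.139 m³/s
w_6 = (11.7 − 8.4)/2 = 1.65 m; q_6 = 0.78 × 1.37 × 1.65 = 1.763 m³/s
w_7 = (12.6 − 9.9)/2 = 1.35 m; q_7 = 0.44 × 0.74 × 1.35 = 0.4396 m³/s
w_8 = (12.6 − 11.7)/2 = 0.45 m; q_8 = 0.47 × 0.39 × 0.45 = 0.08249 m³/s
Q = Σ qᵢ = 15.78 m³/s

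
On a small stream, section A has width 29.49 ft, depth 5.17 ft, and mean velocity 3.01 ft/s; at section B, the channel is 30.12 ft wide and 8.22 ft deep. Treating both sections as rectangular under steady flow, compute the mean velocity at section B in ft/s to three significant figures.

Q = A₁V₁ = (29.49×5.17) × 3.01 = 458.9 ft³/s
A₂ = 30.12 × 8.22 = 247.6 ft²
V₂ = Q/A₂ = 458.9/247.6 = 1.854 ft/s

1.85 ft/s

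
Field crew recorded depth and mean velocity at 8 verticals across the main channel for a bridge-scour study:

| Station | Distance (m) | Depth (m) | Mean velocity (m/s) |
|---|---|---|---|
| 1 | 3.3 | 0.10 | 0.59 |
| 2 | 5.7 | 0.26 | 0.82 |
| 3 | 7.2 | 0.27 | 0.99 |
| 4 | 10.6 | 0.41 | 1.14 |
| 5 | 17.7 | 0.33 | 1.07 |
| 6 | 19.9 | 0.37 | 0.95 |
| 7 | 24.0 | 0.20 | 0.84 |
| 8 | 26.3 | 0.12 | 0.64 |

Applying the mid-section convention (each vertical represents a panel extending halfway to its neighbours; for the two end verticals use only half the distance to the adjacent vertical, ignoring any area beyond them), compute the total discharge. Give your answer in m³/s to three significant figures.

6.97 m³/s

w_1 = (5.7 − 3.3)/2 = 1.2 m; q_1 = 0.59 × 0.10 × 1.2 = 0.07080 m³/s
w_2 = (7.2 − 3.3)/2 = 1.95 m; q_2 = 0.82 × 0.26 × 1.95 = 0.4157 m³/s
w_3 = (10.6 − 5.7)/2 = 2.45 m; q_3 = 0.99 × 0.27 × 2.45 = 0.6549 m³/s
w_4 = (17.7 − 7.2)/2 = 5.25 m; q_4 = 1.14 × 0.41 × 5.25 = 2.454 m³/s
w_5 = (19.9 − 10.6)/2 = 4.65 m; q_5 = 1.07 × 0.33 × 4.65 = 1.642 m³/s
w_6 = (24.0 − 17.7)/2 = 3.15 m; q_6 = 0.95 × 0.37 × 3.15 = 1.107 m³/s
w_7 = (26.3 − 19.9)/2 = 3.2 m; q_7 = 0.84 × 0.20 × 3.2 = 0.5376 m³/s
w_8 = (26.3 − 24.0)/2 = 1.15 m; q_8 = 0.64 × 0.12 × 1.15 = 0.08832 m³/s
Q = Σ qᵢ = 6.970 m³/s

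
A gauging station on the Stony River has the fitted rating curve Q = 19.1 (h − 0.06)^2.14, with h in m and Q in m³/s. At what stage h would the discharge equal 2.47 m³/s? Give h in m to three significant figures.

h − h₀ = (Q/C)^(1/b) = (2.47/19.1)^(1/2.14) = 0.3845 m
h = 0.06 + 0.3845 = 0.4445 m

0.444 m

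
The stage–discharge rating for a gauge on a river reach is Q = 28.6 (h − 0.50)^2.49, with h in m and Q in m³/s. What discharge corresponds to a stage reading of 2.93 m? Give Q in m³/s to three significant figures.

Q = 28.6 × (2.93 − 0.50)^2.49 = 28.6 × 2.43^2.49 = 260.9 m³/s

261 m³/s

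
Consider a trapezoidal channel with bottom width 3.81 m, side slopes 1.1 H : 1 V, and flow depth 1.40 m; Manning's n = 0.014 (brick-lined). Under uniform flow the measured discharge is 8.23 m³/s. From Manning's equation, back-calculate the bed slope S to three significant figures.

A = (b + z·y)·y = (3.81 + 1.1×1.40)×1.40 = 7.490 m²
P = b + 2y√(1+z²) = 3.81 + 2×1.40×√(1+1.1²) = 7.972 m
R = A/P = 7.490/7.972 = 0.9395 m
S = (Q·n / (1·A·R^(2/3)))² = (8.23×0.014 / (1×7.490×0.9592))² = 0.0002572

0.000257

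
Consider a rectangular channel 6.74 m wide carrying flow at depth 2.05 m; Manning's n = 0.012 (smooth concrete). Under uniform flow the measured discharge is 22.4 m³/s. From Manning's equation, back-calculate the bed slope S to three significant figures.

0.000274

A = b·y = 6.74 × 2.05 = 13.82 m²
P = b + 2y = 6.74 + 2×2.05 = 10.84 m
R = A/P = 13.82/10.84 = 1.275 m
S = (Q·n / (1·A·R^(2/3)))² = (22.4×0.012 / (1×13.82×1.176))² = 0.0002739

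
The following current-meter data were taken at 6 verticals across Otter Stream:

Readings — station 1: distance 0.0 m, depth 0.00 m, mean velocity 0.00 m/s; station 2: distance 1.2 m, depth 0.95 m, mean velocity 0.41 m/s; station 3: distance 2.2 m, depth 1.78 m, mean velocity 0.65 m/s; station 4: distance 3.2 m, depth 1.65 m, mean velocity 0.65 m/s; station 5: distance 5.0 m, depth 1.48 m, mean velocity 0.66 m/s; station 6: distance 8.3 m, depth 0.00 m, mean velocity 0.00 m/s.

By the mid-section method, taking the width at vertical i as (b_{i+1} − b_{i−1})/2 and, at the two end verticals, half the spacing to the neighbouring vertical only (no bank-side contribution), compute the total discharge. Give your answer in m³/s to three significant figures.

5.58 m³/s

w_2 = (2.2 − 0.0)/2 = 1.1 m; q_2 = 0.41 × 0.95 × 1.1 = 0.4285 m³/s
w_3 = (3.2 − 1.2)/2 = 1 m; q_3 = 0.65 × 1.78 × 1 = 1.157 m³/s
w_4 = (5.0 − 2.2)/2 = 1.4 m; q_4 = 0.65 × 1.65 × 1.4 = 1.502 m³/s
w_5 = (8.3 − 3.2)/2 = 2.55 m; q_5 = 0.66 × 1.48 × 2.55 = 2.491 m³/s
Stations 1, 6 contribute zero (depth or velocity is 0).
Q = Σ qᵢ = 5.578 m³/s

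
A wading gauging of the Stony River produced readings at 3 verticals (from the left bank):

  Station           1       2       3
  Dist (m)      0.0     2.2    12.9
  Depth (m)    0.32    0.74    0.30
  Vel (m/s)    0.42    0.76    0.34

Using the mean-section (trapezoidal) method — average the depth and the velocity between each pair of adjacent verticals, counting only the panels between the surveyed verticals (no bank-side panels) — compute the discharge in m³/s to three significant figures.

Panel 1-2: Δb = 2.2 m, d̄ = (0.32+0.74)/2 = 0.53, v̄ = (0.42+0.76)/2 = 0.59 → q = 2.2×0.53×0.59 = 0.6879 m³/s
Panel 2-3: Δb = 10.7 m, d̄ = (0.74+0.30)/2 = 0.52, v̄ = (0.76+0.34)/2 = 0.55 → q = 10.7×0.52×0.55 = 3.060 m³/s
Q = Σ q = 3.748 m³/s

3.75 m³/s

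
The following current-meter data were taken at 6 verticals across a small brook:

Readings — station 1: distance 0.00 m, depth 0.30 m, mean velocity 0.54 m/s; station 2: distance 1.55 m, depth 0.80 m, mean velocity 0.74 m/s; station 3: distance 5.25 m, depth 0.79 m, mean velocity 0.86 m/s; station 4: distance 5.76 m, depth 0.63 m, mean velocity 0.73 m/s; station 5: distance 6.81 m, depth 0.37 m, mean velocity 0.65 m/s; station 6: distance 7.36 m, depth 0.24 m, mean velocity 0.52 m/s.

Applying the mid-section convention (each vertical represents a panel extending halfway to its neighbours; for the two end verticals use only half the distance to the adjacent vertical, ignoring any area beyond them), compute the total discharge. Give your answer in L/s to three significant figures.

3700 L/s

w_1 = (1.55 − 0.00)/2 = 0.775 m; q_1 = 0.54 × 0.30 × 0.775 = 0.1256 m³/s
w_2 = (5.25 − 0.00)/2 = 2.625 m; q_2 = 0.74 × 0.80 × 2.625 = 1.554 m³/s
w_3 = (5.76 − 1.55)/2 = 2.105 m; q_3 = 0.86 × 0.79 × 2.105 = 1.430 m³/s
w_4 = (6.81 − 5.25)/2 = 0.78 m; q_4 = 0.73 × 0.63 × 0.78 = 0.3587 m³/s
w_5 = (7.36 − 5.76)/2 = 0.8 m; q_5 = 0.65 × 0.37 × 0.8 = 0.1924 m³/s
w_6 = (7.36 − 6.81)/2 = 0.275 m; q_6 = 0.52 × 0.24 × 0.275 = 0.03432 m³/s
Q = Σ qᵢ = 3.695 m³/s
= 3.695 × 1000 = 3695 L/s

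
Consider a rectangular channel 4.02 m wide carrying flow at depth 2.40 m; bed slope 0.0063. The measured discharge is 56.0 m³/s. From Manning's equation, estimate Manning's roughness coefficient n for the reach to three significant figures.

A = b·y = 4.02 × 2.40 = 9.648 m²
P = b + 2y = 4.02 + 2×2.40 = 8.820 m
R = A/P = 9.648/8.820 = 1.094 m
n = (1/Q)·A·R^(2/3)·S^(1/2) = (1/56.0) × 9.648 × 1.062 × 0.07937 = 0.01452

0.0145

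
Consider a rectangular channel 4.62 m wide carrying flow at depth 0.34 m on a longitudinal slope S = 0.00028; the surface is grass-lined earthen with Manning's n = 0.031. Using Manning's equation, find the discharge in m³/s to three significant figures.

A = b·y = 4.62 × 0.34 = 1.571 m²
P = b + 2y = 4.62 + 2×0.34 = 5.300 m
R = A/P = 1.571/5.300 = 0.2964 m
Q = (1/n)·A·R^(2/3)·S^(1/2) = (1/0.031) × 1.571 × 0.2964^(2/3) × 0.00028^(1/2) = 0.3769 m³/s

0.377 m³/s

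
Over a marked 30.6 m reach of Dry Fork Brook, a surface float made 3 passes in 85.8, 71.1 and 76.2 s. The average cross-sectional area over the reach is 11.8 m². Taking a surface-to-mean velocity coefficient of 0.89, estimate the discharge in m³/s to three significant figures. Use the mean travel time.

4.14 m³/s

t̄ = (85.8 + 71.1 + 76.2) / 3 = 77.7 s
v_surface = L / t̄ = 30.6 / 77.7 = 0.3938 m/s
v_mean = 0.89 × 0.3938 = 0.3505 m/s
Q = A × v_mean = 11.8 × 0.3505 = 4.136 m³/s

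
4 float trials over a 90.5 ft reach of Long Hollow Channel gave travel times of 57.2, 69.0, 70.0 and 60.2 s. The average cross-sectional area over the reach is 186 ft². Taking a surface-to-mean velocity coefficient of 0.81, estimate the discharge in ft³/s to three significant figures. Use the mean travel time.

t̄ = (57.2 + 69.0 + 70.0 + 60.2) / 4 = 64.1 s
v_surface = L / t̄ = 90.5 / 64.1 = 1.412 ft/s
v_mean = 0.81 × 1.412 = 1.144 ft/s
Q = A × v_mean = 186 × 1.144 = 212.7 ft³/s

213 ft³/s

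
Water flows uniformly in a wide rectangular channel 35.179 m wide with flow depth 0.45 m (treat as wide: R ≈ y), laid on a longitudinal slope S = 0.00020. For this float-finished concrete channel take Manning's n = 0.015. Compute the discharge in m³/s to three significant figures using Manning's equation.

8.76 m³/s

A = b·y = 35.179 × 0.45 = 15.83 m²
Wide channel: R ≈ y = 0.45 m
Q = (1/n)·A·R^(2/3)·S^(1/2) = (1/0.015) × 15.83 × 0.4500^(2/3) × 0.00020^(1/2) = 8.765 m³/s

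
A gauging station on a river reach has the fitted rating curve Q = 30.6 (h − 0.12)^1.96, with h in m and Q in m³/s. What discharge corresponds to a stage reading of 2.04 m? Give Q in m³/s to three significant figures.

110 m³/s

Q = 30.6 × (2.04 − 0.12)^1.96 = 30.6 × 1.92^1.96 = 109.9 m³/s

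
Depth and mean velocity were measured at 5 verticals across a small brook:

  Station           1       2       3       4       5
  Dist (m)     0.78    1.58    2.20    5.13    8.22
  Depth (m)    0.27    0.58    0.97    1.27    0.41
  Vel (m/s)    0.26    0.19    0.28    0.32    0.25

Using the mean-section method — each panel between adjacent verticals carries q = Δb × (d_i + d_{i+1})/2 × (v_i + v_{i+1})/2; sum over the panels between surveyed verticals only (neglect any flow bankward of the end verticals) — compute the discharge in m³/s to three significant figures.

1.91 m³/s

Panel 1-2: Δb = 0.8 m, d̄ = (0.27+0.58)/2 = 0.425, v̄ = (0.26+0.19)/2 = 0.225 → q = 0.8×0.425×0.225 = 0.07650 m³/s
Panel 2-3: Δb = 0.62 m, d̄ = (0.58+0.97)/2 = 0.775, v̄ = (0.19+0.28)/2 = 0.235 → q = 0.62×0.775×0.235 = 0.1129 m³/s
Panel 3-4: Δb = 2.93 m, d̄ = (0.97+1.27)/2 = 1.12, v̄ = (0.28+0.32)/2 = 0.3 → q = 2.93×1.12×0.3 = 0.9845 m³/s
Panel 4-5: Δb = 3.09 m, d̄ = (1.27+0.41)/2 = 0.84, v̄ = (0.32+0.25)/2 = 0.285 → q = 3.09×0.84×0.285 = 0.7397 m³/s
Q = Σ q = 1.914 m³/s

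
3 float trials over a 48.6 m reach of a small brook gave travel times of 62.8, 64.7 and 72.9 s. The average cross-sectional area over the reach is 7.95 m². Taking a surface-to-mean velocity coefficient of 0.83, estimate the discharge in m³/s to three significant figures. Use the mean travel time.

t̄ = (62.8 + 64.7 + 72.9) / 3 = 66.8 s
v_surface = L / t̄ = 48.6 / 66.8 = 0.7275 m/s
v_mean = 0.83 × 0.7275 = 0.6039 m/s
Q = A × v_mean = 7.95 × 0.6039 = 4.801 m³/s

4.80 m³/s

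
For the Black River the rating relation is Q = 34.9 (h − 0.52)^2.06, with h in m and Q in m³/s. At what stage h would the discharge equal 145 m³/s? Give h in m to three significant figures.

h − h₀ = (Q/C)^(1/b) = (145/34.9)^(1/2.06) = 1.996 m
h = 0.52 + 1.996 = 2.516 m

2.52 m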